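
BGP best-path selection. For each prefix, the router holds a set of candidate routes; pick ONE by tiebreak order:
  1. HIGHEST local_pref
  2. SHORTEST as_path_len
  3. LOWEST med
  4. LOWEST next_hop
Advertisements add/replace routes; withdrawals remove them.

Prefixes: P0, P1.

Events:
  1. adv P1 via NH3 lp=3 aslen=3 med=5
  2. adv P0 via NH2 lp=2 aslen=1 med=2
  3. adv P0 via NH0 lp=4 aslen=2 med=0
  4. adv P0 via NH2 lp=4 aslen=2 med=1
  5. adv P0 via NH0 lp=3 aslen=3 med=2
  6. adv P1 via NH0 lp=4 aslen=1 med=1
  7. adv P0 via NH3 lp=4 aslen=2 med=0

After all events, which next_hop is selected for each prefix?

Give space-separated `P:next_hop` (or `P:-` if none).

Answer: P0:NH3 P1:NH0

Derivation:
Op 1: best P0=- P1=NH3
Op 2: best P0=NH2 P1=NH3
Op 3: best P0=NH0 P1=NH3
Op 4: best P0=NH0 P1=NH3
Op 5: best P0=NH2 P1=NH3
Op 6: best P0=NH2 P1=NH0
Op 7: best P0=NH3 P1=NH0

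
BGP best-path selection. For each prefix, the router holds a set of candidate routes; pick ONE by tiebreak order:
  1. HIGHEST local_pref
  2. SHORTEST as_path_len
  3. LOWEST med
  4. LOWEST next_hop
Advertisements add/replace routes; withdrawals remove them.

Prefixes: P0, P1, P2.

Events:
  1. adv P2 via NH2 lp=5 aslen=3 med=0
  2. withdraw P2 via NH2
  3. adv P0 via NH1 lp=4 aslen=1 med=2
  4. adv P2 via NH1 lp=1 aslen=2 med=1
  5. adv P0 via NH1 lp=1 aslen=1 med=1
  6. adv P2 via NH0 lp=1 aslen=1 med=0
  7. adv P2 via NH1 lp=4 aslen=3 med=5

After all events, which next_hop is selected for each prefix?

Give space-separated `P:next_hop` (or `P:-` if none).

Answer: P0:NH1 P1:- P2:NH1

Derivation:
Op 1: best P0=- P1=- P2=NH2
Op 2: best P0=- P1=- P2=-
Op 3: best P0=NH1 P1=- P2=-
Op 4: best P0=NH1 P1=- P2=NH1
Op 5: best P0=NH1 P1=- P2=NH1
Op 6: best P0=NH1 P1=- P2=NH0
Op 7: best P0=NH1 P1=- P2=NH1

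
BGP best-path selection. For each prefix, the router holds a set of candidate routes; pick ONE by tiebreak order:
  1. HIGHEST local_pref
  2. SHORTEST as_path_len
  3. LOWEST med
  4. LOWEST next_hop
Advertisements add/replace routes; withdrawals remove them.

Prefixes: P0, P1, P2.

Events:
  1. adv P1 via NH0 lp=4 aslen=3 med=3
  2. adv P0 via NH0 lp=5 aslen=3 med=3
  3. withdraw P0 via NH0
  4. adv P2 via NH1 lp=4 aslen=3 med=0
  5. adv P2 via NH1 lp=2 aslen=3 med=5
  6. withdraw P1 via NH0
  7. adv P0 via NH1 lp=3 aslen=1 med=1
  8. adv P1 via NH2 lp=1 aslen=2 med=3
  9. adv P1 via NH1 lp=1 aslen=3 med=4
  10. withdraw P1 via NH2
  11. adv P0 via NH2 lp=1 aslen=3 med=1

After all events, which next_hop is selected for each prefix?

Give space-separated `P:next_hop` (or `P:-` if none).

Answer: P0:NH1 P1:NH1 P2:NH1

Derivation:
Op 1: best P0=- P1=NH0 P2=-
Op 2: best P0=NH0 P1=NH0 P2=-
Op 3: best P0=- P1=NH0 P2=-
Op 4: best P0=- P1=NH0 P2=NH1
Op 5: best P0=- P1=NH0 P2=NH1
Op 6: best P0=- P1=- P2=NH1
Op 7: best P0=NH1 P1=- P2=NH1
Op 8: best P0=NH1 P1=NH2 P2=NH1
Op 9: best P0=NH1 P1=NH2 P2=NH1
Op 10: best P0=NH1 P1=NH1 P2=NH1
Op 11: best P0=NH1 P1=NH1 P2=NH1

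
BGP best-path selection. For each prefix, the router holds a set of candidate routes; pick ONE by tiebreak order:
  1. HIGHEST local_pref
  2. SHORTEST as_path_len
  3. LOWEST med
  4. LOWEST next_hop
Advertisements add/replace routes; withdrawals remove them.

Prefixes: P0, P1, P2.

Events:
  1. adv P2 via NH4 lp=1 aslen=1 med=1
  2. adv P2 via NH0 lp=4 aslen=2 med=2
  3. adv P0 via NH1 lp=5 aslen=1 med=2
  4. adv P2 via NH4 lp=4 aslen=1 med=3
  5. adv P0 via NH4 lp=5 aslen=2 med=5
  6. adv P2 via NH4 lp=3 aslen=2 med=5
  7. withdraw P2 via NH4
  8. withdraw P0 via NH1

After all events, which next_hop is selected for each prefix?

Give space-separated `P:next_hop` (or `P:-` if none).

Answer: P0:NH4 P1:- P2:NH0

Derivation:
Op 1: best P0=- P1=- P2=NH4
Op 2: best P0=- P1=- P2=NH0
Op 3: best P0=NH1 P1=- P2=NH0
Op 4: best P0=NH1 P1=- P2=NH4
Op 5: best P0=NH1 P1=- P2=NH4
Op 6: best P0=NH1 P1=- P2=NH0
Op 7: best P0=NH1 P1=- P2=NH0
Op 8: best P0=NH4 P1=- P2=NH0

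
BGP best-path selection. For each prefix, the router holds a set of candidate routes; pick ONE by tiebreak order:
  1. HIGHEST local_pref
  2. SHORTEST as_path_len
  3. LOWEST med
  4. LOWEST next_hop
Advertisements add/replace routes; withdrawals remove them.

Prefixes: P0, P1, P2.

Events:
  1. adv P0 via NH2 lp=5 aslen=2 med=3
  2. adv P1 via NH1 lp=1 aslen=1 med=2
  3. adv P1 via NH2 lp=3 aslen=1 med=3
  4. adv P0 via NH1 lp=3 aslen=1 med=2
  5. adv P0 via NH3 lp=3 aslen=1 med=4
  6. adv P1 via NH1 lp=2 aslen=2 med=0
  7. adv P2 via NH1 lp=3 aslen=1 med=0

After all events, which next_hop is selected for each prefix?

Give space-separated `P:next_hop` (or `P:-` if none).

Answer: P0:NH2 P1:NH2 P2:NH1

Derivation:
Op 1: best P0=NH2 P1=- P2=-
Op 2: best P0=NH2 P1=NH1 P2=-
Op 3: best P0=NH2 P1=NH2 P2=-
Op 4: best P0=NH2 P1=NH2 P2=-
Op 5: best P0=NH2 P1=NH2 P2=-
Op 6: best P0=NH2 P1=NH2 P2=-
Op 7: best P0=NH2 P1=NH2 P2=NH1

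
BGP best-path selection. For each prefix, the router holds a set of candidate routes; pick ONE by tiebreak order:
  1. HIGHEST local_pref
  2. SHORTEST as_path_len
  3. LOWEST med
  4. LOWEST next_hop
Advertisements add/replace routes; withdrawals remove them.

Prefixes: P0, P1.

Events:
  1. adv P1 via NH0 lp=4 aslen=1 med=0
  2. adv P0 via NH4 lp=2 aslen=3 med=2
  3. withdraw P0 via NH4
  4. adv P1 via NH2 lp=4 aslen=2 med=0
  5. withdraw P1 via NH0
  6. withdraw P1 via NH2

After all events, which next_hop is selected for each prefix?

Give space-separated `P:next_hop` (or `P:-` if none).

Op 1: best P0=- P1=NH0
Op 2: best P0=NH4 P1=NH0
Op 3: best P0=- P1=NH0
Op 4: best P0=- P1=NH0
Op 5: best P0=- P1=NH2
Op 6: best P0=- P1=-

Answer: P0:- P1:-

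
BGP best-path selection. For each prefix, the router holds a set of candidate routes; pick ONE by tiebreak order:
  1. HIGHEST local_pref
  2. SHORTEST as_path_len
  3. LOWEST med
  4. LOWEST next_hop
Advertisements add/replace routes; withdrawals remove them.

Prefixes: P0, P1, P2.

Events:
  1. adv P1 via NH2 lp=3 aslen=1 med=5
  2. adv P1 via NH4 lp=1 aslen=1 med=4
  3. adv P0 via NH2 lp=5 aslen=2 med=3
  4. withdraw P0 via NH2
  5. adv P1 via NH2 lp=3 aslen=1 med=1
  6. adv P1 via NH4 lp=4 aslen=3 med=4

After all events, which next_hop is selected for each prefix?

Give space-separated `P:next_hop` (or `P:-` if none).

Answer: P0:- P1:NH4 P2:-

Derivation:
Op 1: best P0=- P1=NH2 P2=-
Op 2: best P0=- P1=NH2 P2=-
Op 3: best P0=NH2 P1=NH2 P2=-
Op 4: best P0=- P1=NH2 P2=-
Op 5: best P0=- P1=NH2 P2=-
Op 6: best P0=- P1=NH4 P2=-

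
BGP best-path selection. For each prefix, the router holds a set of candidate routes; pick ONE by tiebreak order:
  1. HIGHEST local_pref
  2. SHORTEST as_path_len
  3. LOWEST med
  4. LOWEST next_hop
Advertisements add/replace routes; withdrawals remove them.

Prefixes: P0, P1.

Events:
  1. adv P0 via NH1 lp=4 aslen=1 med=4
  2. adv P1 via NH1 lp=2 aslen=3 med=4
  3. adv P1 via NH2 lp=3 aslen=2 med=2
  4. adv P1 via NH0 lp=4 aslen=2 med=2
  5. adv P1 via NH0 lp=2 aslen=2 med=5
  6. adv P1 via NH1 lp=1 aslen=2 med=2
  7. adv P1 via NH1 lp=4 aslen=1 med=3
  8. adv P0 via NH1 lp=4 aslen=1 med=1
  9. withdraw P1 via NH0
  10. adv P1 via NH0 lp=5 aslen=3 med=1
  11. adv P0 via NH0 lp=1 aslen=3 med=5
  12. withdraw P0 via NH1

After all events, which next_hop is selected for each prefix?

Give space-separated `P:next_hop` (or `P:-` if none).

Op 1: best P0=NH1 P1=-
Op 2: best P0=NH1 P1=NH1
Op 3: best P0=NH1 P1=NH2
Op 4: best P0=NH1 P1=NH0
Op 5: best P0=NH1 P1=NH2
Op 6: best P0=NH1 P1=NH2
Op 7: best P0=NH1 P1=NH1
Op 8: best P0=NH1 P1=NH1
Op 9: best P0=NH1 P1=NH1
Op 10: best P0=NH1 P1=NH0
Op 11: best P0=NH1 P1=NH0
Op 12: best P0=NH0 P1=NH0

Answer: P0:NH0 P1:NH0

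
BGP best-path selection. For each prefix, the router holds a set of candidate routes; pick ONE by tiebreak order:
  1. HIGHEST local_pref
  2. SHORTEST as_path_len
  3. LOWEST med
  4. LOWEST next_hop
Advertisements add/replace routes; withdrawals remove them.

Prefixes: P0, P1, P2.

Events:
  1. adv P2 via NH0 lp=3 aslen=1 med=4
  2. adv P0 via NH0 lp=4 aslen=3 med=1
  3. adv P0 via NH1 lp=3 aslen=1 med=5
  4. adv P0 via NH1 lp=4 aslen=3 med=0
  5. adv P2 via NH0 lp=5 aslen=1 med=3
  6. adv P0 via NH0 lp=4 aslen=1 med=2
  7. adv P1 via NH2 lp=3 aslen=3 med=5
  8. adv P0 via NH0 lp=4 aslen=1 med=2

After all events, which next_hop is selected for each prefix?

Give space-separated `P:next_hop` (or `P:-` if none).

Answer: P0:NH0 P1:NH2 P2:NH0

Derivation:
Op 1: best P0=- P1=- P2=NH0
Op 2: best P0=NH0 P1=- P2=NH0
Op 3: best P0=NH0 P1=- P2=NH0
Op 4: best P0=NH1 P1=- P2=NH0
Op 5: best P0=NH1 P1=- P2=NH0
Op 6: best P0=NH0 P1=- P2=NH0
Op 7: best P0=NH0 P1=NH2 P2=NH0
Op 8: best P0=NH0 P1=NH2 P2=NH0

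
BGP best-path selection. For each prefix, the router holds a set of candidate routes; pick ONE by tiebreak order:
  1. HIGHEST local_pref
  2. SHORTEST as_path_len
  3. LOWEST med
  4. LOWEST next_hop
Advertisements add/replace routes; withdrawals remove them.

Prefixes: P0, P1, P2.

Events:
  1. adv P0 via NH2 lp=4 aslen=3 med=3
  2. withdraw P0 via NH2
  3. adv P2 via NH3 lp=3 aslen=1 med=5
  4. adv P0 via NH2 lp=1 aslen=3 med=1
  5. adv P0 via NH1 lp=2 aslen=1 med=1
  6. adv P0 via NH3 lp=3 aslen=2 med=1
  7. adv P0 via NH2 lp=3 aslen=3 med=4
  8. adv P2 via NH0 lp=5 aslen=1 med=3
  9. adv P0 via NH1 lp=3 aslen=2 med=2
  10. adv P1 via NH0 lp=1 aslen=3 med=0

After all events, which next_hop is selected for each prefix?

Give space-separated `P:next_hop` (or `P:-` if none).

Op 1: best P0=NH2 P1=- P2=-
Op 2: best P0=- P1=- P2=-
Op 3: best P0=- P1=- P2=NH3
Op 4: best P0=NH2 P1=- P2=NH3
Op 5: best P0=NH1 P1=- P2=NH3
Op 6: best P0=NH3 P1=- P2=NH3
Op 7: best P0=NH3 P1=- P2=NH3
Op 8: best P0=NH3 P1=- P2=NH0
Op 9: best P0=NH3 P1=- P2=NH0
Op 10: best P0=NH3 P1=NH0 P2=NH0

Answer: P0:NH3 P1:NH0 P2:NH0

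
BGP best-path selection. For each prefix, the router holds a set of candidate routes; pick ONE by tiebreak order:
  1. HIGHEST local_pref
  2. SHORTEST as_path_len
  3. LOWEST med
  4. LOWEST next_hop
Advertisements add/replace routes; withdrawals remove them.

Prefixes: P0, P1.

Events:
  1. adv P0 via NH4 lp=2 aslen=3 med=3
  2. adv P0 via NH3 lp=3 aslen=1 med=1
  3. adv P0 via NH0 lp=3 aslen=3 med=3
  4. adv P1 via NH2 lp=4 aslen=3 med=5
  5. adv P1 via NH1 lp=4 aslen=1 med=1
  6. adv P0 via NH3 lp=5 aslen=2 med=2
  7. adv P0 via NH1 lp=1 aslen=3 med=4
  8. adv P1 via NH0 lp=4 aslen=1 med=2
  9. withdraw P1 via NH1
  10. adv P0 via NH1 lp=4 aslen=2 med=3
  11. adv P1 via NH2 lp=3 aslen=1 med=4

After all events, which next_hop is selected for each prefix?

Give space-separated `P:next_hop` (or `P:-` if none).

Op 1: best P0=NH4 P1=-
Op 2: best P0=NH3 P1=-
Op 3: best P0=NH3 P1=-
Op 4: best P0=NH3 P1=NH2
Op 5: best P0=NH3 P1=NH1
Op 6: best P0=NH3 P1=NH1
Op 7: best P0=NH3 P1=NH1
Op 8: best P0=NH3 P1=NH1
Op 9: best P0=NH3 P1=NH0
Op 10: best P0=NH3 P1=NH0
Op 11: best P0=NH3 P1=NH0

Answer: P0:NH3 P1:NH0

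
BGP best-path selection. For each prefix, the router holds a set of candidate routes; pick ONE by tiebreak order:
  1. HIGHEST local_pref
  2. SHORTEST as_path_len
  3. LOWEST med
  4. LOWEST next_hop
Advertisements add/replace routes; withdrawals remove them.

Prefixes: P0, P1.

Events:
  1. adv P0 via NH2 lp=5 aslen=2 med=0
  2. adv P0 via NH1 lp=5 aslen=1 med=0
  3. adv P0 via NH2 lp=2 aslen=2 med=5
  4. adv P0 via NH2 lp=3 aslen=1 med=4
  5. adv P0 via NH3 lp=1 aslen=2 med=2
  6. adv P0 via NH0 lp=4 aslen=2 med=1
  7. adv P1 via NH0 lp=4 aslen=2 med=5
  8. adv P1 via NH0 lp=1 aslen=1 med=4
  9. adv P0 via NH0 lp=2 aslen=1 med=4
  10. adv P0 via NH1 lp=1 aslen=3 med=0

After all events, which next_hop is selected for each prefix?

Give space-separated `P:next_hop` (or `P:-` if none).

Answer: P0:NH2 P1:NH0

Derivation:
Op 1: best P0=NH2 P1=-
Op 2: best P0=NH1 P1=-
Op 3: best P0=NH1 P1=-
Op 4: best P0=NH1 P1=-
Op 5: best P0=NH1 P1=-
Op 6: best P0=NH1 P1=-
Op 7: best P0=NH1 P1=NH0
Op 8: best P0=NH1 P1=NH0
Op 9: best P0=NH1 P1=NH0
Op 10: best P0=NH2 P1=NH0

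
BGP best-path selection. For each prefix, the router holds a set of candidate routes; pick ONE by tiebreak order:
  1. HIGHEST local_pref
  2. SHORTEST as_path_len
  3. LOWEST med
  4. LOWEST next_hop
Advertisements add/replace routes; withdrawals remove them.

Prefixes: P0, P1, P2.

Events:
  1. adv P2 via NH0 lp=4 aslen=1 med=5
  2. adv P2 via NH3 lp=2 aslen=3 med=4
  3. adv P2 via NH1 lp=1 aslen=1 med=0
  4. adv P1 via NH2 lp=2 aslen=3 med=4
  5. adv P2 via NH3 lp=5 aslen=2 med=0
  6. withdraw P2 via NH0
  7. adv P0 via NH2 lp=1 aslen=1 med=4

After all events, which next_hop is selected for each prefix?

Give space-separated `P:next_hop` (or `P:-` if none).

Op 1: best P0=- P1=- P2=NH0
Op 2: best P0=- P1=- P2=NH0
Op 3: best P0=- P1=- P2=NH0
Op 4: best P0=- P1=NH2 P2=NH0
Op 5: best P0=- P1=NH2 P2=NH3
Op 6: best P0=- P1=NH2 P2=NH3
Op 7: best P0=NH2 P1=NH2 P2=NH3

Answer: P0:NH2 P1:NH2 P2:NH3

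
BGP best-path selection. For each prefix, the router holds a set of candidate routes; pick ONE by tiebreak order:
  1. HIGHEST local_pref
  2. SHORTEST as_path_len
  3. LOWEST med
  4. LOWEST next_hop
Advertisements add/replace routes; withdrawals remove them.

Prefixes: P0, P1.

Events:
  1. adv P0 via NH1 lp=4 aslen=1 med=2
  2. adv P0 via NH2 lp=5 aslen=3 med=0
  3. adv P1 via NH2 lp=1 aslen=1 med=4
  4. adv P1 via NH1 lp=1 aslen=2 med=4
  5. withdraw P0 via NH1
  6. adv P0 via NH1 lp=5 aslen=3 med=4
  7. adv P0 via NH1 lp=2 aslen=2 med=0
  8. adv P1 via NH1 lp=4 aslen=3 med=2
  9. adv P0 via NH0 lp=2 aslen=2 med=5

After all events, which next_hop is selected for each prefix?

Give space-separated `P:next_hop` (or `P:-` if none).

Answer: P0:NH2 P1:NH1

Derivation:
Op 1: best P0=NH1 P1=-
Op 2: best P0=NH2 P1=-
Op 3: best P0=NH2 P1=NH2
Op 4: best P0=NH2 P1=NH2
Op 5: best P0=NH2 P1=NH2
Op 6: best P0=NH2 P1=NH2
Op 7: best P0=NH2 P1=NH2
Op 8: best P0=NH2 P1=NH1
Op 9: best P0=NH2 P1=NH1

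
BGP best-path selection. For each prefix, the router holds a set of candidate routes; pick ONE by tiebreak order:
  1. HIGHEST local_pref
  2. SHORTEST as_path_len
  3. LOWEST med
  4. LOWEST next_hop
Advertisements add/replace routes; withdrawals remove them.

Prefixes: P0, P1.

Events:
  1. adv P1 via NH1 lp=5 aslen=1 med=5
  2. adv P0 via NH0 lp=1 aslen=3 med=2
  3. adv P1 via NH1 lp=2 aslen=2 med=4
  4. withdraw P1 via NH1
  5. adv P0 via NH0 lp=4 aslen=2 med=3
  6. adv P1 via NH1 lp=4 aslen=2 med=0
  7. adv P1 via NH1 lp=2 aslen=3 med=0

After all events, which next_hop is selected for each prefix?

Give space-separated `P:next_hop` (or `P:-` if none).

Answer: P0:NH0 P1:NH1

Derivation:
Op 1: best P0=- P1=NH1
Op 2: best P0=NH0 P1=NH1
Op 3: best P0=NH0 P1=NH1
Op 4: best P0=NH0 P1=-
Op 5: best P0=NH0 P1=-
Op 6: best P0=NH0 P1=NH1
Op 7: best P0=NH0 P1=NH1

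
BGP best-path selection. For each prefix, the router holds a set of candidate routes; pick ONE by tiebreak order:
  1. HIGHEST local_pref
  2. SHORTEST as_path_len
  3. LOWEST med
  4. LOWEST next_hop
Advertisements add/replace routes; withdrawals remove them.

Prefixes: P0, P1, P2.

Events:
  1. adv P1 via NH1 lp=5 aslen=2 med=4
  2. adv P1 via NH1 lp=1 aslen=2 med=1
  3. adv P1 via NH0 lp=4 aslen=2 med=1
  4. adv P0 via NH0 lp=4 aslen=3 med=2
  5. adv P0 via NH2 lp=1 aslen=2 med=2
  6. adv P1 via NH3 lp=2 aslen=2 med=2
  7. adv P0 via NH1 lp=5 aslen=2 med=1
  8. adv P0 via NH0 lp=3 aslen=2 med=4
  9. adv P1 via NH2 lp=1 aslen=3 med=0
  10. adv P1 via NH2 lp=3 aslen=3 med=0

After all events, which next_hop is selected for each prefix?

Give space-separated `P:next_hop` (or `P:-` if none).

Op 1: best P0=- P1=NH1 P2=-
Op 2: best P0=- P1=NH1 P2=-
Op 3: best P0=- P1=NH0 P2=-
Op 4: best P0=NH0 P1=NH0 P2=-
Op 5: best P0=NH0 P1=NH0 P2=-
Op 6: best P0=NH0 P1=NH0 P2=-
Op 7: best P0=NH1 P1=NH0 P2=-
Op 8: best P0=NH1 P1=NH0 P2=-
Op 9: best P0=NH1 P1=NH0 P2=-
Op 10: best P0=NH1 P1=NH0 P2=-

Answer: P0:NH1 P1:NH0 P2:-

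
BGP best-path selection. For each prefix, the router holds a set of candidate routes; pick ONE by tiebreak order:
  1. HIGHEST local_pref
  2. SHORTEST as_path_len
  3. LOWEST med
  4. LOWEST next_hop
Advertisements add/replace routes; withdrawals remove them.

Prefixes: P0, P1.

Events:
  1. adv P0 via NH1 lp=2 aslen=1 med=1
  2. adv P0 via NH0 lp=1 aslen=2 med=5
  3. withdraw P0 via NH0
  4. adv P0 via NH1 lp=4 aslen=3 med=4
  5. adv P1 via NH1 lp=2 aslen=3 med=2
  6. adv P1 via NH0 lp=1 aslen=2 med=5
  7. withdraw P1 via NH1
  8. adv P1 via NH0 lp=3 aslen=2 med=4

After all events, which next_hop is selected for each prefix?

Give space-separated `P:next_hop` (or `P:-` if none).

Op 1: best P0=NH1 P1=-
Op 2: best P0=NH1 P1=-
Op 3: best P0=NH1 P1=-
Op 4: best P0=NH1 P1=-
Op 5: best P0=NH1 P1=NH1
Op 6: best P0=NH1 P1=NH1
Op 7: best P0=NH1 P1=NH0
Op 8: best P0=NH1 P1=NH0

Answer: P0:NH1 P1:NH0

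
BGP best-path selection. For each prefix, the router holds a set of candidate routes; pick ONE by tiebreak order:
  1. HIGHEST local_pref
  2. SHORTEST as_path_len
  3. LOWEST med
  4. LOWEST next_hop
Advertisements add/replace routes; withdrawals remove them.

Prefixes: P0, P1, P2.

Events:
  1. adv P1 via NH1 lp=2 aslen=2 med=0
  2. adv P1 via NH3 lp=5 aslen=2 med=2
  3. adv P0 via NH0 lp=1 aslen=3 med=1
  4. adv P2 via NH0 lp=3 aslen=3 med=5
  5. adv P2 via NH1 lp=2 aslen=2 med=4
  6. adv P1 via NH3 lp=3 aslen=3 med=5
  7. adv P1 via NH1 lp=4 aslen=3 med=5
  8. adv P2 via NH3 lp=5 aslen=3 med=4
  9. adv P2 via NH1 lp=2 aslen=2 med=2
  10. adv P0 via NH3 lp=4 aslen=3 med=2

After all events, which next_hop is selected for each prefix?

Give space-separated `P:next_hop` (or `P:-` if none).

Answer: P0:NH3 P1:NH1 P2:NH3

Derivation:
Op 1: best P0=- P1=NH1 P2=-
Op 2: best P0=- P1=NH3 P2=-
Op 3: best P0=NH0 P1=NH3 P2=-
Op 4: best P0=NH0 P1=NH3 P2=NH0
Op 5: best P0=NH0 P1=NH3 P2=NH0
Op 6: best P0=NH0 P1=NH3 P2=NH0
Op 7: best P0=NH0 P1=NH1 P2=NH0
Op 8: best P0=NH0 P1=NH1 P2=NH3
Op 9: best P0=NH0 P1=NH1 P2=NH3
Op 10: best P0=NH3 P1=NH1 P2=NH3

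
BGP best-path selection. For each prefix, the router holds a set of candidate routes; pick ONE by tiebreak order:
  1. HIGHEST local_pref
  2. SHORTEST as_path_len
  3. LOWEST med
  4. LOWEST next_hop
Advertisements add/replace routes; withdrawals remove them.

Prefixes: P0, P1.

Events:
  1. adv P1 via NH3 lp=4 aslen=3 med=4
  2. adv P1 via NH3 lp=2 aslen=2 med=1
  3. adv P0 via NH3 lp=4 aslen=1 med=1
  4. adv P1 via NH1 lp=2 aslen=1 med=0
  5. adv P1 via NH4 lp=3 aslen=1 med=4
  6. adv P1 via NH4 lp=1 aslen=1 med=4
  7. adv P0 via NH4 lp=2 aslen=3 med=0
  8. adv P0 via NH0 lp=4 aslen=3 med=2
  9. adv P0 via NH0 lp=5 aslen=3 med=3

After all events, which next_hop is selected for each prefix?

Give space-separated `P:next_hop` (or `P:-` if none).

Op 1: best P0=- P1=NH3
Op 2: best P0=- P1=NH3
Op 3: best P0=NH3 P1=NH3
Op 4: best P0=NH3 P1=NH1
Op 5: best P0=NH3 P1=NH4
Op 6: best P0=NH3 P1=NH1
Op 7: best P0=NH3 P1=NH1
Op 8: best P0=NH3 P1=NH1
Op 9: best P0=NH0 P1=NH1

Answer: P0:NH0 P1:NH1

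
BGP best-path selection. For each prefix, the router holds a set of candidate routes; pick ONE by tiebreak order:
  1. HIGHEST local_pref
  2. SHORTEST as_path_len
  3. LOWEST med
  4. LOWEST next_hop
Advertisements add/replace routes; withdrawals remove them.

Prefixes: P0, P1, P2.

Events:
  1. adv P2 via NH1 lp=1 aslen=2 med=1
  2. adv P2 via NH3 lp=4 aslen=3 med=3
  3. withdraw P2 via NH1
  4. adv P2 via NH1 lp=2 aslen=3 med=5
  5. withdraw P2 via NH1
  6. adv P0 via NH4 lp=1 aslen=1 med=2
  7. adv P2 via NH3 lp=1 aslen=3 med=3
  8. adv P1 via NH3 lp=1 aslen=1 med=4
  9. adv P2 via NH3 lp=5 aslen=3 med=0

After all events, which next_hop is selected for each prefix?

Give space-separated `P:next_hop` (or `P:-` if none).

Op 1: best P0=- P1=- P2=NH1
Op 2: best P0=- P1=- P2=NH3
Op 3: best P0=- P1=- P2=NH3
Op 4: best P0=- P1=- P2=NH3
Op 5: best P0=- P1=- P2=NH3
Op 6: best P0=NH4 P1=- P2=NH3
Op 7: best P0=NH4 P1=- P2=NH3
Op 8: best P0=NH4 P1=NH3 P2=NH3
Op 9: best P0=NH4 P1=NH3 P2=NH3

Answer: P0:NH4 P1:NH3 P2:NH3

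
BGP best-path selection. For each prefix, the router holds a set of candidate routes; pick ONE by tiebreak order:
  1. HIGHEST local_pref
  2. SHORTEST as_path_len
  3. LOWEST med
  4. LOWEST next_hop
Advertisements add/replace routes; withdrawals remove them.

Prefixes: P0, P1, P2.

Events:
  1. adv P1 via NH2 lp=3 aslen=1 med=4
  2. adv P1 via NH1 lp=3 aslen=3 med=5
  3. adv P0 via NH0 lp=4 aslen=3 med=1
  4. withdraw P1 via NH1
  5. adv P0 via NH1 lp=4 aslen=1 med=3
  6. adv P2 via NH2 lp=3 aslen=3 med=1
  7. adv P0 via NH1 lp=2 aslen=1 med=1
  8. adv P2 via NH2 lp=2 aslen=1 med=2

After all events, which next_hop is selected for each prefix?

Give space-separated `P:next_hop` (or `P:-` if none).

Op 1: best P0=- P1=NH2 P2=-
Op 2: best P0=- P1=NH2 P2=-
Op 3: best P0=NH0 P1=NH2 P2=-
Op 4: best P0=NH0 P1=NH2 P2=-
Op 5: best P0=NH1 P1=NH2 P2=-
Op 6: best P0=NH1 P1=NH2 P2=NH2
Op 7: best P0=NH0 P1=NH2 P2=NH2
Op 8: best P0=NH0 P1=NH2 P2=NH2

Answer: P0:NH0 P1:NH2 P2:NH2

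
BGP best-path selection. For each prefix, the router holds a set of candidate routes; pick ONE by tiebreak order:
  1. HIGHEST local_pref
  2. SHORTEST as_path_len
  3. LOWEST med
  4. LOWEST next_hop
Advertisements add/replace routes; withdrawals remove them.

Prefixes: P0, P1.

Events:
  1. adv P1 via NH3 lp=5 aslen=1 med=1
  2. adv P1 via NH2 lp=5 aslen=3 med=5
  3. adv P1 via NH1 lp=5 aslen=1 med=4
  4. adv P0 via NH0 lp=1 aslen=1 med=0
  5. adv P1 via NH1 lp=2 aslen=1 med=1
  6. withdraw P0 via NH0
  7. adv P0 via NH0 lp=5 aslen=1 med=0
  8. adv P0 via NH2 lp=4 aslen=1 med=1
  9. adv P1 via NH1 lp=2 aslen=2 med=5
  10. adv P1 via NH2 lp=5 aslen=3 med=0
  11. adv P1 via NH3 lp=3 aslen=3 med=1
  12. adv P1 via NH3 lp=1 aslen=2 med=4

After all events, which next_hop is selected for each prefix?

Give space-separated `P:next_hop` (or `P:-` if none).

Answer: P0:NH0 P1:NH2

Derivation:
Op 1: best P0=- P1=NH3
Op 2: best P0=- P1=NH3
Op 3: best P0=- P1=NH3
Op 4: best P0=NH0 P1=NH3
Op 5: best P0=NH0 P1=NH3
Op 6: best P0=- P1=NH3
Op 7: best P0=NH0 P1=NH3
Op 8: best P0=NH0 P1=NH3
Op 9: best P0=NH0 P1=NH3
Op 10: best P0=NH0 P1=NH3
Op 11: best P0=NH0 P1=NH2
Op 12: best P0=NH0 P1=NH2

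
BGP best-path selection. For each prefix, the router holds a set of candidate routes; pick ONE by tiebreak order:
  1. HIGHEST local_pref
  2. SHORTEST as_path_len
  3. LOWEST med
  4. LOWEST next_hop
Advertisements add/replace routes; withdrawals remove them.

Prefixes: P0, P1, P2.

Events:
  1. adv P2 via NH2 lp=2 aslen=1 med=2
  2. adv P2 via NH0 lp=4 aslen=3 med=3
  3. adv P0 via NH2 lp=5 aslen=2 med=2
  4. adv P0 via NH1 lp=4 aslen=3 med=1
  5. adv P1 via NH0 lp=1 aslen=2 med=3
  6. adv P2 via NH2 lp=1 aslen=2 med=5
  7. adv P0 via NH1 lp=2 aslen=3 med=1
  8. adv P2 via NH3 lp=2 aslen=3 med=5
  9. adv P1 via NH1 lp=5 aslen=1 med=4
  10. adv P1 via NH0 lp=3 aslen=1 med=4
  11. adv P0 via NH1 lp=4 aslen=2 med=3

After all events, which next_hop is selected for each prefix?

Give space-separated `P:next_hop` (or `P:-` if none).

Answer: P0:NH2 P1:NH1 P2:NH0

Derivation:
Op 1: best P0=- P1=- P2=NH2
Op 2: best P0=- P1=- P2=NH0
Op 3: best P0=NH2 P1=- P2=NH0
Op 4: best P0=NH2 P1=- P2=NH0
Op 5: best P0=NH2 P1=NH0 P2=NH0
Op 6: best P0=NH2 P1=NH0 P2=NH0
Op 7: best P0=NH2 P1=NH0 P2=NH0
Op 8: best P0=NH2 P1=NH0 P2=NH0
Op 9: best P0=NH2 P1=NH1 P2=NH0
Op 10: best P0=NH2 P1=NH1 P2=NH0
Op 11: best P0=NH2 P1=NH1 P2=NH0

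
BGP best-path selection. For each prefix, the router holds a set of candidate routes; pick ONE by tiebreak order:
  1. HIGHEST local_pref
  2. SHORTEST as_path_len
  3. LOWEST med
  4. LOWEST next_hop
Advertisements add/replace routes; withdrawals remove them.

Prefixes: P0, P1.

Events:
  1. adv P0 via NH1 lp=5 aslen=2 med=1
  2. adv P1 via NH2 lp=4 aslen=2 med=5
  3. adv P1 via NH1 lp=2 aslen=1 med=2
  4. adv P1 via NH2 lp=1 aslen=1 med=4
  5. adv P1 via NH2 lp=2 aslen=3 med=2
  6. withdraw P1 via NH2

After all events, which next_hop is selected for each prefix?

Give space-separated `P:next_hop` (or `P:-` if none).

Op 1: best P0=NH1 P1=-
Op 2: best P0=NH1 P1=NH2
Op 3: best P0=NH1 P1=NH2
Op 4: best P0=NH1 P1=NH1
Op 5: best P0=NH1 P1=NH1
Op 6: best P0=NH1 P1=NH1

Answer: P0:NH1 P1:NH1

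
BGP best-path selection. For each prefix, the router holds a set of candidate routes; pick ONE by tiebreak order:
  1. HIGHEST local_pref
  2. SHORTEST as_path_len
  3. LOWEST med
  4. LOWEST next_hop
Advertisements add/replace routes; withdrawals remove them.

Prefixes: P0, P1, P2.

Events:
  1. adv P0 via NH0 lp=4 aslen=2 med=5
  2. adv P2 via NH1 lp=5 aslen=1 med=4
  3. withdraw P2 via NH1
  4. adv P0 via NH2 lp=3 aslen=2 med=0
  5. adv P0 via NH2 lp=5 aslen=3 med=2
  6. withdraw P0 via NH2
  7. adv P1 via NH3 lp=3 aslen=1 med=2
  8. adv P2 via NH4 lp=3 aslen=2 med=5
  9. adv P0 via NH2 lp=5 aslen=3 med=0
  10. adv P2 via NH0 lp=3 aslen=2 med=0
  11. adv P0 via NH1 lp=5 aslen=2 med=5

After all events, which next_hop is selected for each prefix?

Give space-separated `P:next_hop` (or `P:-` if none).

Answer: P0:NH1 P1:NH3 P2:NH0

Derivation:
Op 1: best P0=NH0 P1=- P2=-
Op 2: best P0=NH0 P1=- P2=NH1
Op 3: best P0=NH0 P1=- P2=-
Op 4: best P0=NH0 P1=- P2=-
Op 5: best P0=NH2 P1=- P2=-
Op 6: best P0=NH0 P1=- P2=-
Op 7: best P0=NH0 P1=NH3 P2=-
Op 8: best P0=NH0 P1=NH3 P2=NH4
Op 9: best P0=NH2 P1=NH3 P2=NH4
Op 10: best P0=NH2 P1=NH3 P2=NH0
Op 11: best P0=NH1 P1=NH3 P2=NH0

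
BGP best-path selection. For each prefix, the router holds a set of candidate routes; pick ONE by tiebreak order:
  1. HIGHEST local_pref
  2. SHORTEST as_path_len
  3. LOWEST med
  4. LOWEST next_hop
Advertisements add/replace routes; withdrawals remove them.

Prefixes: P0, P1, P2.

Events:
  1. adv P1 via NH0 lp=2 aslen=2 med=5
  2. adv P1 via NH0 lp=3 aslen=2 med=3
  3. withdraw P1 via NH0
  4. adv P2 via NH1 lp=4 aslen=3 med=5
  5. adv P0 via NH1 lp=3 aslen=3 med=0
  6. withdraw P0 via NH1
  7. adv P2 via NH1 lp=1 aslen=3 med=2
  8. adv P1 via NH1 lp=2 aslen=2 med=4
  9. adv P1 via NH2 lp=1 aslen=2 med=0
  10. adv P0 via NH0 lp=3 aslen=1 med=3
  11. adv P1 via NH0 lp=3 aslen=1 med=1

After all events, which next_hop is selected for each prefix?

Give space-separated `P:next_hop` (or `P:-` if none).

Op 1: best P0=- P1=NH0 P2=-
Op 2: best P0=- P1=NH0 P2=-
Op 3: best P0=- P1=- P2=-
Op 4: best P0=- P1=- P2=NH1
Op 5: best P0=NH1 P1=- P2=NH1
Op 6: best P0=- P1=- P2=NH1
Op 7: best P0=- P1=- P2=NH1
Op 8: best P0=- P1=NH1 P2=NH1
Op 9: best P0=- P1=NH1 P2=NH1
Op 10: best P0=NH0 P1=NH1 P2=NH1
Op 11: best P0=NH0 P1=NH0 P2=NH1

Answer: P0:NH0 P1:NH0 P2:NH1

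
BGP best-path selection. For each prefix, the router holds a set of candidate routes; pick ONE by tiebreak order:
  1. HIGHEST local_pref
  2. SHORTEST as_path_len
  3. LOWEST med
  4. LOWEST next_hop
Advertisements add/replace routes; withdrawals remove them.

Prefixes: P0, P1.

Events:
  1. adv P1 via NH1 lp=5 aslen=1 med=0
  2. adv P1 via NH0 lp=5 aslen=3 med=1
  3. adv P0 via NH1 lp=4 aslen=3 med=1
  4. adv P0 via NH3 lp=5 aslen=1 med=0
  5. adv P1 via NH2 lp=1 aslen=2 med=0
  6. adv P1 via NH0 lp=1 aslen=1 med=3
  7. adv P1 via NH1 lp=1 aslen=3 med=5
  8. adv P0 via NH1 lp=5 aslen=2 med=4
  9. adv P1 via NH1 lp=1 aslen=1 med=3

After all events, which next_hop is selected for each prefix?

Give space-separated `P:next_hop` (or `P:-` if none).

Op 1: best P0=- P1=NH1
Op 2: best P0=- P1=NH1
Op 3: best P0=NH1 P1=NH1
Op 4: best P0=NH3 P1=NH1
Op 5: best P0=NH3 P1=NH1
Op 6: best P0=NH3 P1=NH1
Op 7: best P0=NH3 P1=NH0
Op 8: best P0=NH3 P1=NH0
Op 9: best P0=NH3 P1=NH0

Answer: P0:NH3 P1:NH0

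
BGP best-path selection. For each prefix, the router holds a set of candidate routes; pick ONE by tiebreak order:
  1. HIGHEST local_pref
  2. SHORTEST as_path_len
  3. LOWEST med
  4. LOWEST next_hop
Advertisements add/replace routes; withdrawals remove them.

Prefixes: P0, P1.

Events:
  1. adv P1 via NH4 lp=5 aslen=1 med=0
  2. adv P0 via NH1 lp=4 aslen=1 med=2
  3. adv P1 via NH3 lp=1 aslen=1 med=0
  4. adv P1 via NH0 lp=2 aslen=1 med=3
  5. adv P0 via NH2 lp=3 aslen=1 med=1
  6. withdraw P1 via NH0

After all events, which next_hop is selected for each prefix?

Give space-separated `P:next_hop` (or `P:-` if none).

Op 1: best P0=- P1=NH4
Op 2: best P0=NH1 P1=NH4
Op 3: best P0=NH1 P1=NH4
Op 4: best P0=NH1 P1=NH4
Op 5: best P0=NH1 P1=NH4
Op 6: best P0=NH1 P1=NH4

Answer: P0:NH1 P1:NH4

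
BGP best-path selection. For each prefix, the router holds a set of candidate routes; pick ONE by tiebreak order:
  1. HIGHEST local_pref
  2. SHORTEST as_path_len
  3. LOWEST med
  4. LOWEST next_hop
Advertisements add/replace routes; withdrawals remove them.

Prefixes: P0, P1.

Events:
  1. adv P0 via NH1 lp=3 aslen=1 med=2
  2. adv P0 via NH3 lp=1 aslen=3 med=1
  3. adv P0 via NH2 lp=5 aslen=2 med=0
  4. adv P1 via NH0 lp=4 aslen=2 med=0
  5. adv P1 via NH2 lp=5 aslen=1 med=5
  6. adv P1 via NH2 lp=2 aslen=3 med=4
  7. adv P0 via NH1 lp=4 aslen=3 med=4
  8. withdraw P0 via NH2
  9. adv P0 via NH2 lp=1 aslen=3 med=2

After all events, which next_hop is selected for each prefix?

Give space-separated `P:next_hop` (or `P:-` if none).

Op 1: best P0=NH1 P1=-
Op 2: best P0=NH1 P1=-
Op 3: best P0=NH2 P1=-
Op 4: best P0=NH2 P1=NH0
Op 5: best P0=NH2 P1=NH2
Op 6: best P0=NH2 P1=NH0
Op 7: best P0=NH2 P1=NH0
Op 8: best P0=NH1 P1=NH0
Op 9: best P0=NH1 P1=NH0

Answer: P0:NH1 P1:NH0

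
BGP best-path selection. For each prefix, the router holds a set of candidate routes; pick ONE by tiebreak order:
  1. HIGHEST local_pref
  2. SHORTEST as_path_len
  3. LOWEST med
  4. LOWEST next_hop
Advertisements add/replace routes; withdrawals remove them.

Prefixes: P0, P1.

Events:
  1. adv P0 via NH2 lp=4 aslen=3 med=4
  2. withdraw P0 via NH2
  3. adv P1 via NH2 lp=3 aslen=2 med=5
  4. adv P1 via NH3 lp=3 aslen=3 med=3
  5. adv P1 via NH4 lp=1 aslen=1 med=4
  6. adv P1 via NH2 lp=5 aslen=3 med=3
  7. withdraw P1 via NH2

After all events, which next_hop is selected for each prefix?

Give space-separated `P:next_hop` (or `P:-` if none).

Answer: P0:- P1:NH3

Derivation:
Op 1: best P0=NH2 P1=-
Op 2: best P0=- P1=-
Op 3: best P0=- P1=NH2
Op 4: best P0=- P1=NH2
Op 5: best P0=- P1=NH2
Op 6: best P0=- P1=NH2
Op 7: best P0=- P1=NH3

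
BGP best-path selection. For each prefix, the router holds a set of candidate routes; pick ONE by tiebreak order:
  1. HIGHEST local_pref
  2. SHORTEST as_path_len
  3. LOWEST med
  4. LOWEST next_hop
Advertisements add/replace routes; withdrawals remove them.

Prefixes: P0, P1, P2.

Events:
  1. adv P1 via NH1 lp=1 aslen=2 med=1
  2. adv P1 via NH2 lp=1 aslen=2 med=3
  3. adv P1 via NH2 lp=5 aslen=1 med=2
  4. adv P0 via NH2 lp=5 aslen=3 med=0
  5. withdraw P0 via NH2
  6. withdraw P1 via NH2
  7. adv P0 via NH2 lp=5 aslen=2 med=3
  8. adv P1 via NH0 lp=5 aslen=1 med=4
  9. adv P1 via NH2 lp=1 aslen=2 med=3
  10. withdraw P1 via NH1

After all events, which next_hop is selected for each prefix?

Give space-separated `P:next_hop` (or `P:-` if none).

Op 1: best P0=- P1=NH1 P2=-
Op 2: best P0=- P1=NH1 P2=-
Op 3: best P0=- P1=NH2 P2=-
Op 4: best P0=NH2 P1=NH2 P2=-
Op 5: best P0=- P1=NH2 P2=-
Op 6: best P0=- P1=NH1 P2=-
Op 7: best P0=NH2 P1=NH1 P2=-
Op 8: best P0=NH2 P1=NH0 P2=-
Op 9: best P0=NH2 P1=NH0 P2=-
Op 10: best P0=NH2 P1=NH0 P2=-

Answer: P0:NH2 P1:NH0 P2:-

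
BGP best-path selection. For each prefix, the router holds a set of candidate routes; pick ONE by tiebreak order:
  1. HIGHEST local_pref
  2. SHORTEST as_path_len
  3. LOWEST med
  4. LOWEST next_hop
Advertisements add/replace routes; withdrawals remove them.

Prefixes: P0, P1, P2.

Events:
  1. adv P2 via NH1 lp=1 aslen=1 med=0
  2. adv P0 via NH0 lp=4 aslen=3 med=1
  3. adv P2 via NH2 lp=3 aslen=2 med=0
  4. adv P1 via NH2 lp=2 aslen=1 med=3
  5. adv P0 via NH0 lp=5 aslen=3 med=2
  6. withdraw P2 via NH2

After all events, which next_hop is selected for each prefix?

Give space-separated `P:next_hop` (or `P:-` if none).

Op 1: best P0=- P1=- P2=NH1
Op 2: best P0=NH0 P1=- P2=NH1
Op 3: best P0=NH0 P1=- P2=NH2
Op 4: best P0=NH0 P1=NH2 P2=NH2
Op 5: best P0=NH0 P1=NH2 P2=NH2
Op 6: best P0=NH0 P1=NH2 P2=NH1

Answer: P0:NH0 P1:NH2 P2:NH1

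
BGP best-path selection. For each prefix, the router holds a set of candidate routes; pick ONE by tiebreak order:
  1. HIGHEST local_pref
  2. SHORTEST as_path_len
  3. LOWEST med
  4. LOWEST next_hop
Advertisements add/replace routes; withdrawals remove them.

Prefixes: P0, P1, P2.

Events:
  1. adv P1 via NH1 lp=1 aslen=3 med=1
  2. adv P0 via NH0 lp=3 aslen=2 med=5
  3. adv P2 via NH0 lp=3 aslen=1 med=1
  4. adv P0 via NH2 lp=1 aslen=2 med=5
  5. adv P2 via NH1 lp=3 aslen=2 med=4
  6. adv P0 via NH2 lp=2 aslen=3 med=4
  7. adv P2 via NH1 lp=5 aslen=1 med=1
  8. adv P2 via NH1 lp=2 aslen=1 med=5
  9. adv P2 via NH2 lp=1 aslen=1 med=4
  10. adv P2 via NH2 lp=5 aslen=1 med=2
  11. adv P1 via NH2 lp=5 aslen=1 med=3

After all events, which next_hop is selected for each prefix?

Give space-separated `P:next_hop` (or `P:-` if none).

Op 1: best P0=- P1=NH1 P2=-
Op 2: best P0=NH0 P1=NH1 P2=-
Op 3: best P0=NH0 P1=NH1 P2=NH0
Op 4: best P0=NH0 P1=NH1 P2=NH0
Op 5: best P0=NH0 P1=NH1 P2=NH0
Op 6: best P0=NH0 P1=NH1 P2=NH0
Op 7: best P0=NH0 P1=NH1 P2=NH1
Op 8: best P0=NH0 P1=NH1 P2=NH0
Op 9: best P0=NH0 P1=NH1 P2=NH0
Op 10: best P0=NH0 P1=NH1 P2=NH2
Op 11: best P0=NH0 P1=NH2 P2=NH2

Answer: P0:NH0 P1:NH2 P2:NH2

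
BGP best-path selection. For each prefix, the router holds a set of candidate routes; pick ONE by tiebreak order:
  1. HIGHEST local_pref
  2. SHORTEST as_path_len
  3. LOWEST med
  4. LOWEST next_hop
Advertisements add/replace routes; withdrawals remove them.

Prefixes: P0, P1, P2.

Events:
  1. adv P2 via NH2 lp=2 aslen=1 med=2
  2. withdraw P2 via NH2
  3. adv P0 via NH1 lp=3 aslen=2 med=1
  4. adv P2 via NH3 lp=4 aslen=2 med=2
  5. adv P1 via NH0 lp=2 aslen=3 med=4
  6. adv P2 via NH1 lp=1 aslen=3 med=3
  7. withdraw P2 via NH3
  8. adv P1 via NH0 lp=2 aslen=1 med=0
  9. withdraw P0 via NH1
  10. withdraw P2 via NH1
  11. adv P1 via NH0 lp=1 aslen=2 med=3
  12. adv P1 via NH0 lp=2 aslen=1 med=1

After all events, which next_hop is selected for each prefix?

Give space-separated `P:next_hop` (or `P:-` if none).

Op 1: best P0=- P1=- P2=NH2
Op 2: best P0=- P1=- P2=-
Op 3: best P0=NH1 P1=- P2=-
Op 4: best P0=NH1 P1=- P2=NH3
Op 5: best P0=NH1 P1=NH0 P2=NH3
Op 6: best P0=NH1 P1=NH0 P2=NH3
Op 7: best P0=NH1 P1=NH0 P2=NH1
Op 8: best P0=NH1 P1=NH0 P2=NH1
Op 9: best P0=- P1=NH0 P2=NH1
Op 10: best P0=- P1=NH0 P2=-
Op 11: best P0=- P1=NH0 P2=-
Op 12: best P0=- P1=NH0 P2=-

Answer: P0:- P1:NH0 P2:-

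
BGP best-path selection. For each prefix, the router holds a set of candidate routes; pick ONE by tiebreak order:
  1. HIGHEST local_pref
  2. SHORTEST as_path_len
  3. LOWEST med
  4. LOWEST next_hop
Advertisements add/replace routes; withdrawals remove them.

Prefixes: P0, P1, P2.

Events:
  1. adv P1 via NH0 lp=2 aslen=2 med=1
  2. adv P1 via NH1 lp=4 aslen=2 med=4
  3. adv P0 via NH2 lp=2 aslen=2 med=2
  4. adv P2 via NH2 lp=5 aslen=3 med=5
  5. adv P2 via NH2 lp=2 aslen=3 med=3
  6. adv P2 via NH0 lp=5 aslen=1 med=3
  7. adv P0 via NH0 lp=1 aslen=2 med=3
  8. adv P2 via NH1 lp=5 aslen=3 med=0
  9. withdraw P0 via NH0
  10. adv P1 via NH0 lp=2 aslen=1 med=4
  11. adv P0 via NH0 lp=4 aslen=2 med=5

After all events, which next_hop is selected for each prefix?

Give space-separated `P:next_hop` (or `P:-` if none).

Op 1: best P0=- P1=NH0 P2=-
Op 2: best P0=- P1=NH1 P2=-
Op 3: best P0=NH2 P1=NH1 P2=-
Op 4: best P0=NH2 P1=NH1 P2=NH2
Op 5: best P0=NH2 P1=NH1 P2=NH2
Op 6: best P0=NH2 P1=NH1 P2=NH0
Op 7: best P0=NH2 P1=NH1 P2=NH0
Op 8: best P0=NH2 P1=NH1 P2=NH0
Op 9: best P0=NH2 P1=NH1 P2=NH0
Op 10: best P0=NH2 P1=NH1 P2=NH0
Op 11: best P0=NH0 P1=NH1 P2=NH0

Answer: P0:NH0 P1:NH1 P2:NH0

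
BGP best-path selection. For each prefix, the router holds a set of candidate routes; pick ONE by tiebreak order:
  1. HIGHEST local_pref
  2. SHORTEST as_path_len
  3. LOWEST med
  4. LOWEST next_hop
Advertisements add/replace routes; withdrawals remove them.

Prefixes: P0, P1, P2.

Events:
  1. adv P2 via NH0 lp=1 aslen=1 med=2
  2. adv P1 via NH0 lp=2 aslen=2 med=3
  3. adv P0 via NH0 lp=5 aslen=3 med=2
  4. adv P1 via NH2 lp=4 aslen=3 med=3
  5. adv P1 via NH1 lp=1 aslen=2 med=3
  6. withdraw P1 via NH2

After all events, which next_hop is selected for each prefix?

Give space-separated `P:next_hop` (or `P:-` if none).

Answer: P0:NH0 P1:NH0 P2:NH0

Derivation:
Op 1: best P0=- P1=- P2=NH0
Op 2: best P0=- P1=NH0 P2=NH0
Op 3: best P0=NH0 P1=NH0 P2=NH0
Op 4: best P0=NH0 P1=NH2 P2=NH0
Op 5: best P0=NH0 P1=NH2 P2=NH0
Op 6: best P0=NH0 P1=NH0 P2=NH0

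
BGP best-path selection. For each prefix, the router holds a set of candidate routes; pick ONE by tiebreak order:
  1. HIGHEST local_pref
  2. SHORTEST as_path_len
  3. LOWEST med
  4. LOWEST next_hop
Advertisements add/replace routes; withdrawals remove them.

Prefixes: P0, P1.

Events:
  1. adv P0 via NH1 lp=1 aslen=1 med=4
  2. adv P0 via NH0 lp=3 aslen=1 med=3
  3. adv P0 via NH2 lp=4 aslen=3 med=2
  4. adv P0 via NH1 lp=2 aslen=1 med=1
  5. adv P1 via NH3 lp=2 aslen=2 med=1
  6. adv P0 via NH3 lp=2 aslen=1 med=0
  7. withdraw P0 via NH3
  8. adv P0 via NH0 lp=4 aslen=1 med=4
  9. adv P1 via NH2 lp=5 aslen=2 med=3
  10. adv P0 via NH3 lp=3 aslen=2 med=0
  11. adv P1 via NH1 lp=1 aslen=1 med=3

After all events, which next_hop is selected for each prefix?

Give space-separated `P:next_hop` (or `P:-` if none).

Op 1: best P0=NH1 P1=-
Op 2: best P0=NH0 P1=-
Op 3: best P0=NH2 P1=-
Op 4: best P0=NH2 P1=-
Op 5: best P0=NH2 P1=NH3
Op 6: best P0=NH2 P1=NH3
Op 7: best P0=NH2 P1=NH3
Op 8: best P0=NH0 P1=NH3
Op 9: best P0=NH0 P1=NH2
Op 10: best P0=NH0 P1=NH2
Op 11: best P0=NH0 P1=NH2

Answer: P0:NH0 P1:NH2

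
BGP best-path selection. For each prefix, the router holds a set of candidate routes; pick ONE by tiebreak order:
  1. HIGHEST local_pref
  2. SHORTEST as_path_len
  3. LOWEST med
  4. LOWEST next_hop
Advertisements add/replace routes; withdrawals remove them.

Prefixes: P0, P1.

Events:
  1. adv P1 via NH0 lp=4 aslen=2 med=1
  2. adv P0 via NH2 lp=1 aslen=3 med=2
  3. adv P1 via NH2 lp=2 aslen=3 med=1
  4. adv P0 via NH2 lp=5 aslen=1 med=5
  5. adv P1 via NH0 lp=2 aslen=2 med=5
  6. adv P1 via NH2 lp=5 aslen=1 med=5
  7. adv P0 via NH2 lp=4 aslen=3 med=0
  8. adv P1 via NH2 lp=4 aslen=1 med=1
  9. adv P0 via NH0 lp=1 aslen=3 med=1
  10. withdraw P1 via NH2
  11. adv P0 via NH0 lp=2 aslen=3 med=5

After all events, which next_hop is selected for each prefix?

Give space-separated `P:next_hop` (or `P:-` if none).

Answer: P0:NH2 P1:NH0

Derivation:
Op 1: best P0=- P1=NH0
Op 2: best P0=NH2 P1=NH0
Op 3: best P0=NH2 P1=NH0
Op 4: best P0=NH2 P1=NH0
Op 5: best P0=NH2 P1=NH0
Op 6: best P0=NH2 P1=NH2
Op 7: best P0=NH2 P1=NH2
Op 8: best P0=NH2 P1=NH2
Op 9: best P0=NH2 P1=NH2
Op 10: best P0=NH2 P1=NH0
Op 11: best P0=NH2 P1=NH0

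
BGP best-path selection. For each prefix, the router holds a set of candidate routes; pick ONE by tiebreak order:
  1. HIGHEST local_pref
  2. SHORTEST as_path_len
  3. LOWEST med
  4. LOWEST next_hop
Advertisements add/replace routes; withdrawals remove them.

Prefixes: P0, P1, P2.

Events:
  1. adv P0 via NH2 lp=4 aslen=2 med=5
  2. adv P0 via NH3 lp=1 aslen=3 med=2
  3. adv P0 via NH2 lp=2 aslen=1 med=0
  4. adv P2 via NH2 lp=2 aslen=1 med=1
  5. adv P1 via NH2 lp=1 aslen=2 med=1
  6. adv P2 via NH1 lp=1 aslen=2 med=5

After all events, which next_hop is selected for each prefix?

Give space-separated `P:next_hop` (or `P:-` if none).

Answer: P0:NH2 P1:NH2 P2:NH2

Derivation:
Op 1: best P0=NH2 P1=- P2=-
Op 2: best P0=NH2 P1=- P2=-
Op 3: best P0=NH2 P1=- P2=-
Op 4: best P0=NH2 P1=- P2=NH2
Op 5: best P0=NH2 P1=NH2 P2=NH2
Op 6: best P0=NH2 P1=NH2 P2=NH2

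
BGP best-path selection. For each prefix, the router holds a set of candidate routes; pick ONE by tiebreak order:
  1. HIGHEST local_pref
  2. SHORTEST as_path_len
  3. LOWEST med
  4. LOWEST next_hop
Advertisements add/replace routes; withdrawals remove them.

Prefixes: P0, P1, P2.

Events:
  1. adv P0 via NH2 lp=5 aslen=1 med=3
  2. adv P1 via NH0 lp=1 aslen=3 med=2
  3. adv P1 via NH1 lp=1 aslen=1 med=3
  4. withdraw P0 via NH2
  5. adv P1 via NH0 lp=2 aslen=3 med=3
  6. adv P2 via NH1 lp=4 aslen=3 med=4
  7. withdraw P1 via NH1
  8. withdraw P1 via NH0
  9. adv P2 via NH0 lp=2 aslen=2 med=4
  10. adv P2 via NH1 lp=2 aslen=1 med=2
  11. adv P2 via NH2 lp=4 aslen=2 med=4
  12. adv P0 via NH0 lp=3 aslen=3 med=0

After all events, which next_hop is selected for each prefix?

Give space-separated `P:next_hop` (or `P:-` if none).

Op 1: best P0=NH2 P1=- P2=-
Op 2: best P0=NH2 P1=NH0 P2=-
Op 3: best P0=NH2 P1=NH1 P2=-
Op 4: best P0=- P1=NH1 P2=-
Op 5: best P0=- P1=NH0 P2=-
Op 6: best P0=- P1=NH0 P2=NH1
Op 7: best P0=- P1=NH0 P2=NH1
Op 8: best P0=- P1=- P2=NH1
Op 9: best P0=- P1=- P2=NH1
Op 10: best P0=- P1=- P2=NH1
Op 11: best P0=- P1=- P2=NH2
Op 12: best P0=NH0 P1=- P2=NH2

Answer: P0:NH0 P1:- P2:NH2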